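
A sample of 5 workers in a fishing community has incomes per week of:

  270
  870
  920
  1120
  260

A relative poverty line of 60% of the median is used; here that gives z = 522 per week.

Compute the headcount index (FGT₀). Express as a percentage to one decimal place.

40.0%

2 of the 5 workers have income below 522.
H = 2/5 = 40.0%.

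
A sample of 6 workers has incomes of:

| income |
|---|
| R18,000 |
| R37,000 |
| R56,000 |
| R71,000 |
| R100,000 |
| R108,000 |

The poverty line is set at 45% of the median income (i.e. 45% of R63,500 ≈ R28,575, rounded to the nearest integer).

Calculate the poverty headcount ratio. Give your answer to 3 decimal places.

0.167

1 of the 6 workers have income below R28,575.
H = 1/6 = 0.167.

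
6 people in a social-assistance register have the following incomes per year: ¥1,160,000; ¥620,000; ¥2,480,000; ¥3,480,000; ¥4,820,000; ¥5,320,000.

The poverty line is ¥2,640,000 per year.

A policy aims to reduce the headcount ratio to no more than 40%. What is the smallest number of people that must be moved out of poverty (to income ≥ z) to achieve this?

1

3 of the 6 people are poor, so H = 3/6 = 0.500.
A headcount ratio of at most 40% allows at most ⌊0.40 × 6⌋ = 2 poor people.
So at least 3 − 2 = 1 must be lifted.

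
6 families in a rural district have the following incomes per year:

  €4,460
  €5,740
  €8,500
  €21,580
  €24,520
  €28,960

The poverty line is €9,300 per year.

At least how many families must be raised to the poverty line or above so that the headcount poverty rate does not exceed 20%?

2

Currently q = 3 of N = 6 are below the line (H = 0.500).
A headcount ratio of at most 20% allows at most ⌊0.20 × 6⌋ = 1 poor families.
So at least 3 − 1 = 2 must be lifted.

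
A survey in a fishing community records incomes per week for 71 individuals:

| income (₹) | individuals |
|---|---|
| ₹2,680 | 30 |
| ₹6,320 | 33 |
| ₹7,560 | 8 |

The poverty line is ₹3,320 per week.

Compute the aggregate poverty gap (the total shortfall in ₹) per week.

Incomes under z: 30×₹2,680 (q = 30 of N = 71).
Individual gaps: 30×(3320−2680) = 19200.
Aggregate gap = ₹19,200.

₹19,200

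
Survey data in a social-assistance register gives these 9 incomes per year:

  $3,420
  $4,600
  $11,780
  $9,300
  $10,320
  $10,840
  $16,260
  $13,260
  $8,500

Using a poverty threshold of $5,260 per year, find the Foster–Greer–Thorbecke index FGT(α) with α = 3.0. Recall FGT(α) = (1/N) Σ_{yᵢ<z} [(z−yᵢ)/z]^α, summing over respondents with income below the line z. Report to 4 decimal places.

Below z: $3,420, $4,600 (q = 2 of N = 9).
Relative gaps: (5260−3420)/5260 = 0.3498; (5260−4600)/5260 = 0.1255.
Raised to α = 3.0: 0.04281; 0.00198.
Sum = 0.044781; FGT(3.0) = 0.044781 / 9 = 0.0050.

0.0050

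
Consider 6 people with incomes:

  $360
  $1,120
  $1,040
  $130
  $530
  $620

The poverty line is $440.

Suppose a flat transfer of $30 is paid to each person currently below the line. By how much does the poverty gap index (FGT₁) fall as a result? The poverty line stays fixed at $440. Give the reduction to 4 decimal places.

0.0227

Before: below the line — $130, $360; poverty gap index (FGT₁) = 0.147727.
After the $30 transfer: below the line — $160, $390; poverty gap index (FGT₁) = 0.125000.
Reduction = 0.147727 − 0.125000 = 0.0227.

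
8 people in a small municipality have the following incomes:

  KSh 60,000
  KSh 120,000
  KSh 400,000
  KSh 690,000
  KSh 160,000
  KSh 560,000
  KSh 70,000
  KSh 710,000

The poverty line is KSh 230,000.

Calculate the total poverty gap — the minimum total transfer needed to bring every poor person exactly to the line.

KSh 510,000

Below the line: KSh 60,000, KSh 70,000, KSh 120,000, KSh 160,000 (q = 4 of N = 8).
Individual gaps: 230000−60000 = 170000; 230000−70000 = 160000; 230000−120000 = 110000; 230000−160000 = 70000.
Aggregate gap = KSh 510,000.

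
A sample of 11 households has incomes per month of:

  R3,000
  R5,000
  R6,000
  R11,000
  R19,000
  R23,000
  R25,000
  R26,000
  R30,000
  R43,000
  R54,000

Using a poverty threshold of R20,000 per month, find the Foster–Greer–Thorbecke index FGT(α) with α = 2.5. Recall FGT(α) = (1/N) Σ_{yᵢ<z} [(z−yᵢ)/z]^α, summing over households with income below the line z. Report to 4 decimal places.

Poor units: R3,000, R5,000, R6,000, R11,000, R19,000 (q = 5 of N = 11).
Relative gaps: (20000−3000)/20000 = 0.8500; (20000−5000)/20000 = 0.7500; (20000−6000)/20000 = 0.7000; (20000−11000)/20000 = 0.4500; (20000−19000)/20000 = 0.0500.
Raised to α = 2.5: 0.66611; 0.48714; 0.40996; 0.13584; 0.00056.
Sum = 1.699615; FGT(2.5) = 1.699615 / 11 = 0.1545.

0.1545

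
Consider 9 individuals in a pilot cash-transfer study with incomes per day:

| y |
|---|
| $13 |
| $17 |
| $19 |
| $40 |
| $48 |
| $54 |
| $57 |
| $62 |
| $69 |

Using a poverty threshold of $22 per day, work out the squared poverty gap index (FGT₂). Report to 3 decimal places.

0.026

Poor units: $13, $17, $19 (q = 3 of N = 9).
Shortfall ratios: (22−13)/22 = 0.4091; (22−17)/22 = 0.2273; (22−19)/22 = 0.1364.
Squared: 0.1674; 0.0517; 0.0186.
Sum = 0.237603; P₂ = 0.237603 / 9 = 0.026.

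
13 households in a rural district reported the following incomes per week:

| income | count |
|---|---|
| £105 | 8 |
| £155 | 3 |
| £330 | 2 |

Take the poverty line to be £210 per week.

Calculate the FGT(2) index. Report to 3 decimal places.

0.170

Below the line: 8×£105, 3×£155 (q = 11 of N = 13).
Normalized shortfalls: (210−105)/210 = 0.5000 (×8); (210−155)/210 = 0.2619 (×3).
Squared: 0.2500 (×8); 0.0686 (×3).
Sum = 2.205782; P₂ = 2.205782 / 13 = 0.170.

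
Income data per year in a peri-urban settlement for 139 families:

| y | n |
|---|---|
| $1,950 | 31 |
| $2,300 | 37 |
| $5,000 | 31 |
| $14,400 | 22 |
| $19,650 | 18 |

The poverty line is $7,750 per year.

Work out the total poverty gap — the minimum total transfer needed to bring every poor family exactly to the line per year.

$466,700

Poor units: 31×$1,950, 37×$2,300, 31×$5,000 (q = 99 of N = 139).
Individual gaps: 31×(7750−1950) = 179800; 37×(7750−2300) = 201650; 31×(7750−5000) = 85250.
Aggregate gap = $466,700.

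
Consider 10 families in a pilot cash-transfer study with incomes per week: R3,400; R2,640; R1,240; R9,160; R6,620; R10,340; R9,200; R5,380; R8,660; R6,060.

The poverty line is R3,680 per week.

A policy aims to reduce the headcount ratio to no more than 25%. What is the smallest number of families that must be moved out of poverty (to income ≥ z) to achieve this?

1

Currently q = 3 of N = 10 are below the line (H = 0.300).
A headcount ratio of at most 25% allows at most ⌊0.25 × 10⌋ = 2 poor families.
So at least 3 − 2 = 1 must be lifted.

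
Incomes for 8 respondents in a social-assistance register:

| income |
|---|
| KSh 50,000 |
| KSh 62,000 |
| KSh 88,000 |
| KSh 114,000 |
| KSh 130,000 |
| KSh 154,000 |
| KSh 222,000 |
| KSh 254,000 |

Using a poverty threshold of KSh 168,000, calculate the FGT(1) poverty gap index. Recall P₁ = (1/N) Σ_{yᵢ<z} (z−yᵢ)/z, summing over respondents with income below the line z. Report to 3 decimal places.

0.305

Below the line: KSh 50,000, KSh 62,000, KSh 88,000, KSh 114,000, KSh 130,000, KSh 154,000 (q = 6 of N = 8).
Normalized shortfalls: (168000−50000)/168000 = 0.7024; (168000−62000)/168000 = 0.6310; (168000−88000)/168000 = 0.4762; (168000−114000)/168000 = 0.3214; (168000−130000)/168000 = 0.2262; (168000−154000)/168000 = 0.0833.
Sum of shortfalls = 2.440476; P₁ averages over all N: 2.440476 / 8 = 0.305.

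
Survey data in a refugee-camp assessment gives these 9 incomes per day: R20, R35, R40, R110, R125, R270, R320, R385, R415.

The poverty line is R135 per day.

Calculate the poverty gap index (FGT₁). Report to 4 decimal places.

Below z: R20, R35, R40, R110, R125 (q = 5 of N = 9).
Relative gaps: (135−20)/135 = 0.8519; (135−35)/135 = 0.7407; (135−40)/135 = 0.7037; (135−110)/135 = 0.1852; (135−125)/135 = 0.0741.
Σ = 2.555556. Dividing by the full population N = 9 gives P₁ = 0.2840.

0.2840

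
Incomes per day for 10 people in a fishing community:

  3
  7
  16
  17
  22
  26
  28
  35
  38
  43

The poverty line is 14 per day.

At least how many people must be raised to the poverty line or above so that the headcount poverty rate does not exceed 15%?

Currently q = 2 of N = 10 are below the line (H = 0.200).
A headcount ratio of at most 15% allows at most ⌊0.15 × 10⌋ = 1 poor people.
So at least 2 − 1 = 1 must be lifted.

1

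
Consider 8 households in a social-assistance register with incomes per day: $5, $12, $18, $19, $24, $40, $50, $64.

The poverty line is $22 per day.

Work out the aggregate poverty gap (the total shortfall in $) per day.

Incomes under z: $5, $12, $18, $19 (q = 4 of N = 8).
Individual gaps: 22−5 = 17; 22−12 = 10; 22−18 = 4; 22−19 = 3.
Aggregate gap = $34.

$34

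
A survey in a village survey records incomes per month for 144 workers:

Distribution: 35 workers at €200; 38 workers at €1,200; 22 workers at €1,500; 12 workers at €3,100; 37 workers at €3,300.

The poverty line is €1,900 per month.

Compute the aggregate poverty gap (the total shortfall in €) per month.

€94,900

Below z: 35×€200, 38×€1,200, 22×€1,500 (q = 95 of N = 144).
Individual gaps: 35×(1900−200) = 59500; 38×(1900−1200) = 26600; 22×(1900−1500) = 8800.
Aggregate gap = €94,900.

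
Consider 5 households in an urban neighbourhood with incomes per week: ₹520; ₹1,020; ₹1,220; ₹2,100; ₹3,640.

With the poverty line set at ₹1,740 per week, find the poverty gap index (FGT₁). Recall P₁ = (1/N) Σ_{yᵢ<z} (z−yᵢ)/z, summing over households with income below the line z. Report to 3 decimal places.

Poor units: ₹520, ₹1,020, ₹1,220 (q = 3 of N = 5).
Relative gaps: (1740−520)/1740 = 0.7011; (1740−1020)/1740 = 0.4138; (1740−1220)/1740 = 0.2989.
Sum of shortfalls = 1.413793; P₁ averages over all N: 1.413793 / 5 = 0.283.

0.283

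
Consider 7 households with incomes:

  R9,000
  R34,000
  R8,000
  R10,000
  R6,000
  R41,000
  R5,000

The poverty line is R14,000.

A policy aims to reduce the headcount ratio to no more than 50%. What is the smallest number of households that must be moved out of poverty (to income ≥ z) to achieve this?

2

5 of the 7 households are poor, so H = 5/7 = 0.714.
A headcount ratio of at most 50% allows at most ⌊0.50 × 7⌋ = 3 poor households.
So at least 5 − 3 = 2 must be lifted.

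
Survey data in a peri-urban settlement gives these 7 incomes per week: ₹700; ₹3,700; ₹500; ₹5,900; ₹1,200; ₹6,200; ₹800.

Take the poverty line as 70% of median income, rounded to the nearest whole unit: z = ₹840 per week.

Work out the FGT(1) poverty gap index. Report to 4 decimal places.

0.0884

Below z: ₹500, ₹700, ₹800 (q = 3 of N = 7).
Relative gaps: (840−500)/840 = 0.4048; (840−700)/840 = 0.1667; (840−800)/840 = 0.0476.
Sum of shortfalls = 0.619048; P₁ averages over all N: 0.619048 / 7 = 0.0884.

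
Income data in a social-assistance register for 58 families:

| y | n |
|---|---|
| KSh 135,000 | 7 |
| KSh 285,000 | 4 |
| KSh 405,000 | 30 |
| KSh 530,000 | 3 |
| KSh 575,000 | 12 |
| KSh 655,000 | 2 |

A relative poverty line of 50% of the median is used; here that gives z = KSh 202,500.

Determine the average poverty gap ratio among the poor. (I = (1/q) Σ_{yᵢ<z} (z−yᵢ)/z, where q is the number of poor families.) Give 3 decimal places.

Incomes under z: 7×KSh 135,000 (q = 7 of N = 58).
Shortfall ratios (z−y)/z: 0.3333 (×7); sum = 2.333333.
The income-gap ratio divides by q (the poor only): 2.333333 / 7 = 0.333.

0.333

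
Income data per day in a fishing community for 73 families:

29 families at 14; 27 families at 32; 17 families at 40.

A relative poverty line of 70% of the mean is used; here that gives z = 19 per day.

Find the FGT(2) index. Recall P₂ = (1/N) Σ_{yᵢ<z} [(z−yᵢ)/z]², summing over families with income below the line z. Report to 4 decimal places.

0.0275

Below the line: 29×14 (q = 29 of N = 73).
Gap ratios (z−y)/z: (19−14)/19 = 0.2632 (×29).
Squared: 0.0693 (×29).
Sum = 2.008310; P₂ = 2.008310 / 73 = 0.0275.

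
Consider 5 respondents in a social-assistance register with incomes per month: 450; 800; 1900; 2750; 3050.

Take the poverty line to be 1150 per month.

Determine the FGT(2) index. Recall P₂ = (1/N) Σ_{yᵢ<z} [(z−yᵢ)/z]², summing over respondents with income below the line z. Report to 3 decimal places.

Poor units: 450, 800 (q = 2 of N = 5).
Relative gaps: (1150−450)/1150 = 0.6087; (1150−800)/1150 = 0.3043.
Squared: 0.3705; 0.0926.
Sum = 0.463138; P₂ = 0.463138 / 5 = 0.093.

0.093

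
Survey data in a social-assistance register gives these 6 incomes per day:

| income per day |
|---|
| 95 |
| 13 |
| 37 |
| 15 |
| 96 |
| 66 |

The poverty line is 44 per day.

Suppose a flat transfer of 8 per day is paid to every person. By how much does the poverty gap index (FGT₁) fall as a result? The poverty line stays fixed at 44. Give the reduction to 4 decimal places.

Before: below the line — 13, 15, 37; poverty gap index (FGT₁) = 0.253788.
After the 8 transfer: below the line — 21, 23; poverty gap index (FGT₁) = 0.166667.
Reduction = 0.253788 − 0.166667 = 0.0871.

0.0871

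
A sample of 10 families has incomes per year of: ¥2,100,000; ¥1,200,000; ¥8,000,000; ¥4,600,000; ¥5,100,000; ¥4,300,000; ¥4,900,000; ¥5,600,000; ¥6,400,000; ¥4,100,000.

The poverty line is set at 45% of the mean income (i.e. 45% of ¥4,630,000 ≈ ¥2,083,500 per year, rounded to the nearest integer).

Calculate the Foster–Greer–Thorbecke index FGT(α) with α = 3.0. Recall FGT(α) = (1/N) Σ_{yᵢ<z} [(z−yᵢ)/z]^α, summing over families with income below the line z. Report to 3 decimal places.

0.008

Poor units: ¥1,200,000 (q = 1 of N = 10).
Shortfall ratios: (2083500−1200000)/2083500 = 0.4240.
Raised to α = 3.0: 0.07625.
Sum = 0.076250; FGT(3.0) = 0.076250 / 10 = 0.008.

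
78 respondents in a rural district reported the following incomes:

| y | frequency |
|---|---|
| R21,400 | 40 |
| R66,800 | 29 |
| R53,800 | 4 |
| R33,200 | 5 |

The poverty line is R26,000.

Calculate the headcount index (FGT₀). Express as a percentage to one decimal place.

40 of the 78 respondents have income below R26,000.
H = 40/78 = 51.3%.

51.3%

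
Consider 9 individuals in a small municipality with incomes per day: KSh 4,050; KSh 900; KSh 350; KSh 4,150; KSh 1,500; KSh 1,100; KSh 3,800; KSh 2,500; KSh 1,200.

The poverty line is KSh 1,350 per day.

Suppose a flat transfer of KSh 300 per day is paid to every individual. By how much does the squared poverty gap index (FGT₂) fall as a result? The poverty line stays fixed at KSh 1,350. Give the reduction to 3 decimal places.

0.047

Before: below the line — KSh 350, KSh 900, KSh 1,100, KSh 1,200; squared poverty gap index (FGT₂) = 0.07849.
After the KSh 300 transfer: below the line — KSh 650, KSh 1,200; squared poverty gap index (FGT₂) = 0.03125.
Reduction = 0.07849 − 0.03125 = 0.047.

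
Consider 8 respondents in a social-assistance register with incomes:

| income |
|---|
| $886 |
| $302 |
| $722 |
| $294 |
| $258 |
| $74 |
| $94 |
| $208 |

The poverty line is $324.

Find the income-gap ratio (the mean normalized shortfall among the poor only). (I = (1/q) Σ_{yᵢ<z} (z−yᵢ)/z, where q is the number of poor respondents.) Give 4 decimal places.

0.3673

Below the line: $74, $94, $208, $258, $294, $302 (q = 6 of N = 8).
Relative gaps: 0.7716, 0.7099, 0.3580, 0.2037, 0.0926, 0.0679; sum = 2.203704.
I averages over the q = 6 poor units only: 2.203704 / 6 = 0.3673.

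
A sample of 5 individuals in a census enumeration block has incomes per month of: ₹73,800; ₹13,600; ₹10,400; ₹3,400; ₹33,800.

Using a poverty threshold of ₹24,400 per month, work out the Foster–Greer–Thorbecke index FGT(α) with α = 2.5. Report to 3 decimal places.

0.213

Below z: ₹3,400, ₹10,400, ₹13,600 (q = 3 of N = 5).
Normalized shortfalls: (24400−3400)/24400 = 0.8607; (24400−10400)/24400 = 0.5738; (24400−13600)/24400 = 0.4426.
Raised to α = 2.5: 0.68718; 0.24937; 0.13034.
Sum = 1.066898; FGT(2.5) = 1.066898 / 5 = 0.213.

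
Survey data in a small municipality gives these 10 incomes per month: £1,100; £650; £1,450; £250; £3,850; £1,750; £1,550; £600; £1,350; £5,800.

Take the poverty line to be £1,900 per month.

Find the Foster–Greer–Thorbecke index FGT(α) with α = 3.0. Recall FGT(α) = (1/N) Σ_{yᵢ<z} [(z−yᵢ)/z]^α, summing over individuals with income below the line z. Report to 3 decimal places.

0.138

Below the line: £250, £600, £650, £1,100, £1,350, £1,450, £1,550, £1,750 (q = 8 of N = 10).
Normalized shortfalls: (1900−250)/1900 = 0.8684; (1900−600)/1900 = 0.6842; (1900−650)/1900 = 0.6579; (1900−1100)/1900 = 0.4211; (1900−1350)/1900 = 0.2895; (1900−1450)/1900 = 0.2368; (1900−1550)/1900 = 0.1842; (1900−1750)/1900 = 0.0789.
Raised to α = 3.0: 0.65492; 0.32031; 0.28475; 0.07465; 0.02426; 0.01329; 0.00625; 0.00049.
Sum = 1.378918; FGT(3.0) = 1.378918 / 10 = 0.138.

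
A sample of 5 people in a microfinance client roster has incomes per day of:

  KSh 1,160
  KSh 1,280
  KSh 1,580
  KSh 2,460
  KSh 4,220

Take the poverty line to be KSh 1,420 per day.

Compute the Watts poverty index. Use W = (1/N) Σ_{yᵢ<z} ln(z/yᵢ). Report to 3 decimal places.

Incomes under z: KSh 1,160, KSh 1,280 (q = 2 of N = 5).
Log shortfalls: ln(1420/1160) = 0.2022; ln(1420/1280) = 0.1038.
W = 0.306034 / 5 = 0.061.

0.061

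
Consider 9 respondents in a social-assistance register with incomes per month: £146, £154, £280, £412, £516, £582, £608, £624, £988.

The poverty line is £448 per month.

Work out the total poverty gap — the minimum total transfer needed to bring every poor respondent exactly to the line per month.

£800

Incomes under z: £146, £154, £280, £412 (q = 4 of N = 9).
Individual gaps: 448−146 = 302; 448−154 = 294; 448−280 = 168; 448−412 = 36.
Aggregate gap = £800.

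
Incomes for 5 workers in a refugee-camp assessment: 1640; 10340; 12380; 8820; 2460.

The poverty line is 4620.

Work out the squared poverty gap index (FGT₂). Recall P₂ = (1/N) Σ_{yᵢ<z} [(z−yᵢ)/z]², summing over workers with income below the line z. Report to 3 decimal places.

0.127

Poor units: 1640, 2460 (q = 2 of N = 5).
Shortfall ratios: (4620−1640)/4620 = 0.6450; (4620−2460)/4620 = 0.4675.
Squared: 0.4161; 0.2186.
Sum = 0.634640; P₂ = 0.634640 / 5 = 0.127.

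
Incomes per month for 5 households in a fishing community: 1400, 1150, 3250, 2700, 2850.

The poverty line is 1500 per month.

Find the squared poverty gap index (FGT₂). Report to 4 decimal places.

Incomes under z: 1150, 1400 (q = 2 of N = 5).
Relative gaps: (1500−1150)/1500 = 0.2333; (1500−1400)/1500 = 0.0667.
Squared: 0.0544; 0.0044.
Sum = 0.058889; P₂ = 0.058889 / 5 = 0.0118.

0.0118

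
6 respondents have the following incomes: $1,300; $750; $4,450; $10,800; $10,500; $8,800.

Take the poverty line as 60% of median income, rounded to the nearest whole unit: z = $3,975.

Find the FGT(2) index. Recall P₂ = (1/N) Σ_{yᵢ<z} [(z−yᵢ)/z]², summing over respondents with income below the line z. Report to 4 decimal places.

Below z: $750, $1,300 (q = 2 of N = 6).
Normalized shortfalls: (3975−750)/3975 = 0.8113; (3975−1300)/3975 = 0.6730.
Squared: 0.6582; 0.4529.
Sum = 1.111111; P₂ = 1.111111 / 6 = 0.1852.

0.1852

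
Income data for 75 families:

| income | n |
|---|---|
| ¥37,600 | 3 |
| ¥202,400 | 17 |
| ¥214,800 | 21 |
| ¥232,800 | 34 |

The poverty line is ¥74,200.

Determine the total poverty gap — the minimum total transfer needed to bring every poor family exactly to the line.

Below z: 3×¥37,600 (q = 3 of N = 75).
Individual gaps: 3×(74200−37600) = 109800.
Aggregate gap = ¥109,800.

¥109,800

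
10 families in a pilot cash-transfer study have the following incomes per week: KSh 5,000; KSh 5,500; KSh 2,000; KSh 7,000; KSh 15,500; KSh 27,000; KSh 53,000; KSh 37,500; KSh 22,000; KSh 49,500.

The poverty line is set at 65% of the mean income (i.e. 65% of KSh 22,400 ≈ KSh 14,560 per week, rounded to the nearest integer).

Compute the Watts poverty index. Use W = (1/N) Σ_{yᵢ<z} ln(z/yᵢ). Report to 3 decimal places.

0.476

Poor units: KSh 2,000, KSh 5,000, KSh 5,500, KSh 7,000 (q = 4 of N = 10).
ln(z/y) terms: ln(14560/2000) = 1.9851; ln(14560/5000) = 1.0688; ln(14560/5500) = 0.9735; ln(14560/7000) = 0.7324.
W = 4.759869 / 10 = 0.476.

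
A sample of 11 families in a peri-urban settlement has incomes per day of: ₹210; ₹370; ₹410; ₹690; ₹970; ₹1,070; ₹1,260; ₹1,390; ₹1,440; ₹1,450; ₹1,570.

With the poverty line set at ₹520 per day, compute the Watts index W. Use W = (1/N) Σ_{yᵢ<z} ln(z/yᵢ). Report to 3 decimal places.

Poor units: ₹210, ₹370, ₹410 (q = 3 of N = 11).
Log shortfalls: ln(520/210) = 0.9067; ln(520/370) = 0.3403; ln(520/410) = 0.2377.
W = 1.484719 / 11 = 0.135.

0.135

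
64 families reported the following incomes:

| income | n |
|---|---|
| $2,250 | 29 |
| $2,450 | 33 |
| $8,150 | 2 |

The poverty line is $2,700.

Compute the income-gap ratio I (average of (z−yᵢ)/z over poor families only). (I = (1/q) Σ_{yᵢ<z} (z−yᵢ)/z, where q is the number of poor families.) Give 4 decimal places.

0.1272

Below the line: 29×$2,250, 33×$2,450 (q = 62 of N = 64).
Relative gaps: 0.1667 (×29), 0.0926 (×33); sum = 7.888889.
The income-gap ratio divides by q (the poor only): 7.888889 / 62 = 0.1272.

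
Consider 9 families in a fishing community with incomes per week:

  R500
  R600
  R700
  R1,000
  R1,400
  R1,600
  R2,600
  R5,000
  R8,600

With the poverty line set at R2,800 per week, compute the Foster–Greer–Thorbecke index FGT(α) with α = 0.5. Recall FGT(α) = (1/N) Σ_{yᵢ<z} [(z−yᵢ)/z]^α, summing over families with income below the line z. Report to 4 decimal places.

Below z: R500, R600, R700, R1,000, R1,400, R1,600, R2,600 (q = 7 of N = 9).
Relative gaps: (2800−500)/2800 = 0.8214; (2800−600)/2800 = 0.7857; (2800−700)/2800 = 0.7500; (2800−1000)/2800 = 0.6429; (2800−1400)/2800 = 0.5000; (2800−1600)/2800 = 0.4286; (2800−2600)/2800 = 0.0714.
Raised to α = 0.5: 0.90633; 0.88641; 0.86603; 0.80178; 0.70711; 0.65465; 0.26726.
Sum = 5.089563; FGT(0.5) = 5.089563 / 9 = 0.5655.

0.5655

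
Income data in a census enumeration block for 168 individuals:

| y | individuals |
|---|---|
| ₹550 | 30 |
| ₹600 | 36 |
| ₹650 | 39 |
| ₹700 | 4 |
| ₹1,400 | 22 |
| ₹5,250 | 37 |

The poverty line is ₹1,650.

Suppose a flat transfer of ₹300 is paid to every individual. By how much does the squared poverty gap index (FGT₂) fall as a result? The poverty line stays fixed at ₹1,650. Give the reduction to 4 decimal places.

Before: below the line — 30×₹550, 36×₹600, 39×₹650, 4×₹700, 22×₹1,400; squared poverty gap index (FGT₂) = 0.262309.
After the ₹300 transfer: below the line — 30×₹850, 36×₹900, 39×₹950, 4×₹1,000; squared poverty gap index (FGT₂) = 0.131729.
Reduction = 0.262309 − 0.131729 = 0.1306.

0.1306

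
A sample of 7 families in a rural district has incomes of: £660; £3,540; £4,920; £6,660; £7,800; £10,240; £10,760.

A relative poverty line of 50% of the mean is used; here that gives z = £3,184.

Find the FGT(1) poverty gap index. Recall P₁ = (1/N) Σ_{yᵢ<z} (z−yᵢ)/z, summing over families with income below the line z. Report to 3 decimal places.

Poor units: £660 (q = 1 of N = 7).
Shortfall ratios: (3184−660)/3184 = 0.7927.
Σ = 0.792714. Dividing by the full population N = 7 gives P₁ = 0.113.

0.113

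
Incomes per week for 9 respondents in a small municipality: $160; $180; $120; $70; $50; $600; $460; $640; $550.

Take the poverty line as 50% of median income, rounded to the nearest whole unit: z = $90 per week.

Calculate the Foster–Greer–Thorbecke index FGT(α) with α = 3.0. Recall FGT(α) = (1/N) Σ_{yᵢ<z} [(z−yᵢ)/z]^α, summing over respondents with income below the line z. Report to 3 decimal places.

Below the line: $50, $70 (q = 2 of N = 9).
Normalized shortfalls: (90−50)/90 = 0.4444; (90−70)/90 = 0.2222.
Raised to α = 3.0: 0.08779; 0.01097.
Sum = 0.098765; FGT(3.0) = 0.098765 / 9 = 0.011.

0.011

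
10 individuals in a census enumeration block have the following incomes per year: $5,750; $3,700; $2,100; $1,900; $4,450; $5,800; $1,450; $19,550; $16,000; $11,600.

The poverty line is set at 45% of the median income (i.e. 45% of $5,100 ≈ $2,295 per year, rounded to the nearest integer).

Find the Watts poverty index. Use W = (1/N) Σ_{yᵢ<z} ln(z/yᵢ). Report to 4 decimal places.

Incomes under z: $1,450, $1,900, $2,100 (q = 3 of N = 10).
Log gaps: ln(2295/1450) = 0.4592; ln(2295/1900) = 0.1889; ln(2295/2100) = 0.0888.
W = 0.736844 / 10 = 0.0737.

0.0737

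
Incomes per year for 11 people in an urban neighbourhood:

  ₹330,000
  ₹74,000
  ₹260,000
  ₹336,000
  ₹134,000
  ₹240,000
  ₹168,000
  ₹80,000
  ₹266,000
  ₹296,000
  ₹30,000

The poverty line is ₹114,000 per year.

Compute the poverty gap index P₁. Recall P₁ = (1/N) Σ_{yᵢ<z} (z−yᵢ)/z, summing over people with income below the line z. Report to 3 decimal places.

Poor units: ₹30,000, ₹74,000, ₹80,000 (q = 3 of N = 11).
Gap ratios (z−y)/z: (114000−30000)/114000 = 0.7368; (114000−74000)/114000 = 0.3509; (114000−80000)/114000 = 0.2982.
Sum of shortfalls = 1.385965; P₁ averages over all N: 1.385965 / 11 = 0.126.

0.126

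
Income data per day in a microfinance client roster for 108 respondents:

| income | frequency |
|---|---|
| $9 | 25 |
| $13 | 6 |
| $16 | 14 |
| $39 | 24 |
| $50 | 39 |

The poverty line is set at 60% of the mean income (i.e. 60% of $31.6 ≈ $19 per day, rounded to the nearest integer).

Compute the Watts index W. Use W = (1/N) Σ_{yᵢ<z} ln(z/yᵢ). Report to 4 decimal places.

Below the line: 25×$9, 6×$13, 14×$16 (q = 45 of N = 108).
Log gaps: ln(19/9) = 0.7472 (×25); ln(19/13) = 0.3795 (×6); ln(19/16) = 0.1719 (×14).
W = 23.363201 / 108 = 0.2163.

0.2163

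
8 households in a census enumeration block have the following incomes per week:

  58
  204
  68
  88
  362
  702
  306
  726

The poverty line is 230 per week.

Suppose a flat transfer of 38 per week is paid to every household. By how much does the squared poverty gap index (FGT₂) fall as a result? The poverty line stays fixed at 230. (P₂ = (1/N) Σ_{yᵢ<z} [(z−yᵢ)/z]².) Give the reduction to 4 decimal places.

0.0768

Before: below the line — 58, 68, 88, 204; squared poverty gap index (FGT₂) = 0.181163.
After the 38 transfer: below the line — 96, 106, 126; squared poverty gap index (FGT₂) = 0.104319.
Reduction = 0.181163 − 0.104319 = 0.0768.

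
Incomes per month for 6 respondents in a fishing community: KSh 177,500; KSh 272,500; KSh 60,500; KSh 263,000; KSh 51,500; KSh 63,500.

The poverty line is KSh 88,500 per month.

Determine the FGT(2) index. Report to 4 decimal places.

0.0591

Incomes under z: KSh 51,500, KSh 60,500, KSh 63,500 (q = 3 of N = 6).
Gap ratios (z−y)/z: (88500−51500)/88500 = 0.4181; (88500−60500)/88500 = 0.3164; (88500−63500)/88500 = 0.2825.
Squared: 0.1748; 0.1001; 0.0798.
Sum = 0.354687; P₂ = 0.354687 / 6 = 0.0591.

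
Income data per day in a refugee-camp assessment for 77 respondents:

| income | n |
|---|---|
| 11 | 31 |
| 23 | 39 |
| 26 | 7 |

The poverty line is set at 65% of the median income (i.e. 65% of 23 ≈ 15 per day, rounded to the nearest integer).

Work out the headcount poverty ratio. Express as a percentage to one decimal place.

40.3%

31 of the 77 respondents have income below 15.
H = 31/77 = 40.3%.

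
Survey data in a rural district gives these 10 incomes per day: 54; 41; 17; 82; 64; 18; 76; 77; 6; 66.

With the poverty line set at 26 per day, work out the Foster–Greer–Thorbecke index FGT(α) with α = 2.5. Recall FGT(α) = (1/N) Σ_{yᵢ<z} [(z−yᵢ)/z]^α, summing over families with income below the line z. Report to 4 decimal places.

0.0642

Below z: 6, 17, 18 (q = 3 of N = 10).
Shortfall ratios: (26−6)/26 = 0.7692; (26−17)/26 = 0.3462; (26−18)/26 = 0.3077.
Raised to α = 2.5: 0.51897; 0.07050; 0.05252.
Sum = 0.641983; FGT(2.5) = 0.641983 / 10 = 0.0642.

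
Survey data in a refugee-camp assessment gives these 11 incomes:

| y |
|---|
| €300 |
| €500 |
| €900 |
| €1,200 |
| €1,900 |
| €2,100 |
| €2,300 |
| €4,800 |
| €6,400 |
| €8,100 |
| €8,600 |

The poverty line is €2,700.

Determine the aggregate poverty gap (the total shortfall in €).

€9,700

Below z: €300, €500, €900, €1,200, €1,900, €2,100, €2,300 (q = 7 of N = 11).
Individual gaps: 2700−300 = 2400; 2700−500 = 2200; 2700−900 = 1800; 2700−1200 = 1500; 2700−1900 = 800; 2700−2100 = 600; 2700−2300 = 400.
Aggregate gap = €9,700.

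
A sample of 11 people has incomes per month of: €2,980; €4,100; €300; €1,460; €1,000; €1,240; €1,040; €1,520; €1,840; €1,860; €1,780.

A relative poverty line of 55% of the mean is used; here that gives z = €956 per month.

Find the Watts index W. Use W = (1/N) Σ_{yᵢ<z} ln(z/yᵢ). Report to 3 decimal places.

0.105

Incomes under z: €300 (q = 1 of N = 11).
Log shortfalls: ln(956/300) = 1.1590.
W = 1.158975 / 11 = 0.105.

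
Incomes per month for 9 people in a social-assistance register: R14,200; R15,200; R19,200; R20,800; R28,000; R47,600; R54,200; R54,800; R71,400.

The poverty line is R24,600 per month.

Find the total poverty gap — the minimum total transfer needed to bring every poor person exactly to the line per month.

Below the line: R14,200, R15,200, R19,200, R20,800 (q = 4 of N = 9).
Individual gaps: 24600−14200 = 10400; 24600−15200 = 9400; 24600−19200 = 5400; 24600−20800 = 3800.
Aggregate gap = R29,000.

R29,000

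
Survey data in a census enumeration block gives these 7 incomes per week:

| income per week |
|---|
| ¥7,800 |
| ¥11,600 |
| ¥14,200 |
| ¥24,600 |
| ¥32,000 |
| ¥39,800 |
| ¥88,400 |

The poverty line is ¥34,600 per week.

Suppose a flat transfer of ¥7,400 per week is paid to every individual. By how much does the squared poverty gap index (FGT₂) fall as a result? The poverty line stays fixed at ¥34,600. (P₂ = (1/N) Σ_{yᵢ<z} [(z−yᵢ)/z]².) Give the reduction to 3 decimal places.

Before: below the line — ¥7,800, ¥11,600, ¥14,200, ¥24,600, ¥32,000; squared poverty gap index (FGT₂) = 0.21123.
After the ¥7,400 transfer: below the line — ¥15,200, ¥19,000, ¥21,600, ¥32,000; squared poverty gap index (FGT₂) = 0.09492.
Reduction = 0.21123 − 0.09492 = 0.116.

0.116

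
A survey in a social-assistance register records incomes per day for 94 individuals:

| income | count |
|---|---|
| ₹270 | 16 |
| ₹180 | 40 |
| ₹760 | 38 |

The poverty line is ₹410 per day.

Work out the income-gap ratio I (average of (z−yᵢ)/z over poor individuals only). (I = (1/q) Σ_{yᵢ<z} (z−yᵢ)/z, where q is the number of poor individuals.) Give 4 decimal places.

Poor units: 40×₹180, 16×₹270 (q = 56 of N = 94).
Shortfall ratios (z−y)/z: 0.5610 (×40), 0.3415 (×16); sum = 27.902439.
I averages over the q = 56 poor units only: 27.902439 / 56 = 0.4983.

0.4983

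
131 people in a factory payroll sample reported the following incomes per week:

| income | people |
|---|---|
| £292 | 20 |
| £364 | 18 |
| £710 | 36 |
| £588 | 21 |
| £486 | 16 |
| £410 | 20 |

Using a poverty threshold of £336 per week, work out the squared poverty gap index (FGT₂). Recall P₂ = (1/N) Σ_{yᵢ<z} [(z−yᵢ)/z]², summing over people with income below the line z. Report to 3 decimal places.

0.003

Below the line: 20×£292 (q = 20 of N = 131).
Normalized shortfalls: (336−292)/336 = 0.1310 (×20).
Squared: 0.0171 (×20).
Sum = 0.342971; P₂ = 0.342971 / 131 = 0.003.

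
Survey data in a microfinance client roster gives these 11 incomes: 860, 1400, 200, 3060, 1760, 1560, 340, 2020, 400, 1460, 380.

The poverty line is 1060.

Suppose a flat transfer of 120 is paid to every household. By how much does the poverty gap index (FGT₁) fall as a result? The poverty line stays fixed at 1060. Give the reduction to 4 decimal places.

Before: below the line — 200, 340, 380, 400, 860; poverty gap index (FGT₁) = 0.267581.
After the 120 transfer: below the line — 320, 460, 500, 520, 980; poverty gap index (FGT₁) = 0.216123.
Reduction = 0.267581 − 0.216123 = 0.0515.

0.0515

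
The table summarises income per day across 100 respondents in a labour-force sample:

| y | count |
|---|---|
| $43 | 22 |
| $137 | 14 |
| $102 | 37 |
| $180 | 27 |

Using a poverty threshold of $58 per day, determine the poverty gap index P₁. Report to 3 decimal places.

0.057

Incomes under z: 22×$43 (q = 22 of N = 100).
Shortfall ratios: (58−43)/58 = 0.2586 (×22).
Sum of shortfalls = 5.689655; P₁ averages over all N: 5.689655 / 100 = 0.057.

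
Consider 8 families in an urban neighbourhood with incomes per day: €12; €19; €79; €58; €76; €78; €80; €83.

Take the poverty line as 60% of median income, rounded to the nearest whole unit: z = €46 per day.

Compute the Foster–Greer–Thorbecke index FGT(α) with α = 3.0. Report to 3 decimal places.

Below z: €12, €19 (q = 2 of N = 8).
Shortfall ratios: (46−12)/46 = 0.7391; (46−19)/46 = 0.5870.
Raised to α = 3.0: 0.40380; 0.20222.
Sum = 0.606014; FGT(3.0) = 0.606014 / 8 = 0.076.

0.076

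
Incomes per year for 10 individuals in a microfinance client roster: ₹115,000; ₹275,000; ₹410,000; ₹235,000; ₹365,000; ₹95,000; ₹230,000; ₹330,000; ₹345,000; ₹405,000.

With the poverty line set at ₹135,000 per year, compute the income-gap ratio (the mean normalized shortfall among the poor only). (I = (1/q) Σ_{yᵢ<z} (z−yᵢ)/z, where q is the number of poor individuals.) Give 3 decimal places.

0.222

Below z: ₹95,000, ₹115,000 (q = 2 of N = 10).
Shortfall ratios (z−y)/z: 0.2963, 0.1481; sum = 0.444444.
The income-gap ratio divides by q (the poor only): 0.444444 / 2 = 0.222.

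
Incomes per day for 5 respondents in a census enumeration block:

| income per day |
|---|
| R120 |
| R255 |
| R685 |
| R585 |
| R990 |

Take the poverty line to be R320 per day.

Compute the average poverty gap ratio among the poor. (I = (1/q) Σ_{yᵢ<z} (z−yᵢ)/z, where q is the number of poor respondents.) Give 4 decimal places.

0.4141

Incomes under z: R120, R255 (q = 2 of N = 5).
Shortfall ratios (z−y)/z: 0.6250, 0.2031; sum = 0.828125.
The income-gap ratio divides by q (the poor only): 0.828125 / 2 = 0.4141.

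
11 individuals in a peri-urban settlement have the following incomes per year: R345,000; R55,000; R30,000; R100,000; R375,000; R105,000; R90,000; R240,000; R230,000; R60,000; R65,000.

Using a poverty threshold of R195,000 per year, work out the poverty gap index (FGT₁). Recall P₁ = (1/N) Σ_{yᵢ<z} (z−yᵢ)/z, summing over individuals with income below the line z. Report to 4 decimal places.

Poor units: R30,000, R55,000, R60,000, R65,000, R90,000, R100,000, R105,000 (q = 7 of N = 11).
Shortfall ratios: (195000−30000)/195000 = 0.8462; (195000−55000)/195000 = 0.7179; (195000−60000)/195000 = 0.6923; (195000−65000)/195000 = 0.6667; (195000−90000)/195000 = 0.5385; (195000−100000)/195000 = 0.4872; (195000−105000)/195000 = 0.4615.
Σ = 4.410256. Dividing by the full population N = 11 gives P₁ = 0.4009.

0.4009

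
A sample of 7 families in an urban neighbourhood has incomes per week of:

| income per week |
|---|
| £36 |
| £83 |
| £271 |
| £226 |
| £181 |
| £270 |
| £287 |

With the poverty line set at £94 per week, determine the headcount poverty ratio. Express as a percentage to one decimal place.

2 of the 7 families have income below £94.
H = 2/7 = 28.6%.

28.6%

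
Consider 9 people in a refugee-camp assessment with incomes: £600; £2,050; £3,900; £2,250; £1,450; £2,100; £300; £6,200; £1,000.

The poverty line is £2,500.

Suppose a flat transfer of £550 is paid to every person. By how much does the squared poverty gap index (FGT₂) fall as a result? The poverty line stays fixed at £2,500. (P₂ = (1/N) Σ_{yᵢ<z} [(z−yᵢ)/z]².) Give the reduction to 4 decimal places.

Before: below the line — £300, £600, £1,000, £1,450, £2,050, £2,100, £2,250; squared poverty gap index (FGT₂) = 0.217378.
After the £550 transfer: below the line — £850, £1,150, £1,550, £2,000; squared poverty gap index (FGT₂) = 0.101289.
Reduction = 0.217378 − 0.101289 = 0.1161.

0.1161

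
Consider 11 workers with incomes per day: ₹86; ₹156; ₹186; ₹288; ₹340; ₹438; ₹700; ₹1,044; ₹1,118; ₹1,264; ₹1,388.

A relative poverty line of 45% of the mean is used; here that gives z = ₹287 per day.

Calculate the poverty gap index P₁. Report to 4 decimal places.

0.1372

Poor units: ₹86, ₹156, ₹186 (q = 3 of N = 11).
Gap ratios (z−y)/z: (287−86)/287 = 0.7003; (287−156)/287 = 0.4564; (287−186)/287 = 0.3519.
Sum of shortfalls = 1.508711; P₁ averages over all N: 1.508711 / 11 = 0.1372.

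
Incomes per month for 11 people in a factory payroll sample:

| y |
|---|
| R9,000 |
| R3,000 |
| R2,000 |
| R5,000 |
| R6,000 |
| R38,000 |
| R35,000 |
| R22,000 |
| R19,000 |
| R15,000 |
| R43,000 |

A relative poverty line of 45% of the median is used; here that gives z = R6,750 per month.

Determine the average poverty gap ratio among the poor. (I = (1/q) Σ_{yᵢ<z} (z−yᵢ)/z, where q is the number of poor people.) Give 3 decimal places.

Below the line: R2,000, R3,000, R5,000, R6,000 (q = 4 of N = 11).
Relative gaps: 0.7037, 0.5556, 0.2593, 0.1111; sum = 1.629630.
I averages over the q = 4 poor units only: 1.629630 / 4 = 0.407.

0.407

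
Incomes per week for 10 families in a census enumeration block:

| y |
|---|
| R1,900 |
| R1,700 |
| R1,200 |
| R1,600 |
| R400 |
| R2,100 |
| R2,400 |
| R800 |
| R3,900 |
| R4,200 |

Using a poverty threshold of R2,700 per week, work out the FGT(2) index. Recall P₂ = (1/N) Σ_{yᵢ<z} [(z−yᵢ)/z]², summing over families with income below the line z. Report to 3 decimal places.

0.198

Incomes under z: R400, R800, R1,200, R1,600, R1,700, R1,900, R2,100, R2,400 (q = 8 of N = 10).
Shortfall ratios: (2700−400)/2700 = 0.8519; (2700−800)/2700 = 0.7037; (2700−1200)/2700 = 0.5556; (2700−1600)/2700 = 0.4074; (2700−1700)/2700 = 0.3704; (2700−1900)/2700 = 0.2963; (2700−2100)/2700 = 0.2222; (2700−2400)/2700 = 0.1111.
Squared: 0.7257; 0.4952; 0.3086; 0.1660; 0.1372; 0.0878; 0.0494; 0.0123.
Sum = 1.982167; P₂ = 1.982167 / 10 = 0.198.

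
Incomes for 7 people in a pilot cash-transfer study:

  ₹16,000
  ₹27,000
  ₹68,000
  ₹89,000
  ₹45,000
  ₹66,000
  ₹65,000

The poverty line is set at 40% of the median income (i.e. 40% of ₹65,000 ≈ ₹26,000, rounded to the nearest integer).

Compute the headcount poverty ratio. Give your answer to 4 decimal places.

1 of the 7 people have income below ₹26,000.
H = 1/7 = 0.1429.

0.1429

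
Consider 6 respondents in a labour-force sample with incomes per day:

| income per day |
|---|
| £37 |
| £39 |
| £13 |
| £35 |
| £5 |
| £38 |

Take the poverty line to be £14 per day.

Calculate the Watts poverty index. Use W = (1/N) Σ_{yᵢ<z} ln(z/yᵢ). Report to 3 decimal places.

0.184

Poor units: £5, £13 (q = 2 of N = 6).
Log gaps: ln(14/5) = 1.0296; ln(14/13) = 0.0741.
W = 1.103727 / 6 = 0.184.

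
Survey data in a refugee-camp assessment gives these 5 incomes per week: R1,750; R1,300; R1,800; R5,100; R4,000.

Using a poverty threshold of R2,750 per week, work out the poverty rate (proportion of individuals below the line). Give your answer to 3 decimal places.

0.600

3 of the 5 individuals have income below R2,750.
H = 3/5 = 0.600.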